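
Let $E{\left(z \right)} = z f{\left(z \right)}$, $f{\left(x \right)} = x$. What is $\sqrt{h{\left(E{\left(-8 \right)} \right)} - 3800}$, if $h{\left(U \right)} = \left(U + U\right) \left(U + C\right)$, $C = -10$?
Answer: $2 \sqrt{778} \approx 55.785$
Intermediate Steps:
$E{\left(z \right)} = z^{2}$ ($E{\left(z \right)} = z z = z^{2}$)
$h{\left(U \right)} = 2 U \left(-10 + U\right)$ ($h{\left(U \right)} = \left(U + U\right) \left(U - 10\right) = 2 U \left(-10 + U\right)$)
$\sqrt{h{\left(E{\left(-8 \right)} \right)} - 3800} = \sqrt{2 \left(-8\right)^{2} \left(-10 + \left(-8\right)^{2}\right) - 3800} = \sqrt{2 \cdot 64 \left(-10 + 64\right) - 3800} = \sqrt{2 \cdot 64 \cdot 54 - 3800} = \sqrt{6912 - 3800} = \sqrt{3112} = 2 \sqrt{778}$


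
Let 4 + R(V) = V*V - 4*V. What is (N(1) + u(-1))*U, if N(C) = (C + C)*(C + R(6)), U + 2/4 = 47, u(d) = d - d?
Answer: 837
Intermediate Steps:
u(d) = 0
U = 93/2 (U = -½ + 47 = 93/2 ≈ 46.500)
R(V) = -4 + V² - 4*V (R(V) = -4 + (V*V - 4*V) = -4 + (V² - 4*V) = -4 + V² - 4*V)
N(C) = 2*C*(8 + C) (N(C) = (C + C)*(C + (-4 + 6² - 4*6)) = (2*C)*(C + (-4 + 36 - 24)) = (2*C)*(C + 8) = (2*C)*(8 + C) = 2*C*(8 + C))
(N(1) + u(-1))*U = (2*1*(8 + 1) + 0)*(93/2) = (2*1*9 + 0)*(93/2) = (18 + 0)*(93/2) = 18*(93/2) = 837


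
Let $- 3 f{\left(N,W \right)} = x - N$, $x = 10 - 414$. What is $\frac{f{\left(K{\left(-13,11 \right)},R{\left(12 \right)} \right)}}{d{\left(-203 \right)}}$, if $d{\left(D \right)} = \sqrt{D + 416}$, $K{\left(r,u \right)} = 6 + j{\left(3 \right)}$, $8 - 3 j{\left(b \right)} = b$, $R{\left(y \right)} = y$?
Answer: $\frac{1235 \sqrt{213}}{1917} \approx 9.4023$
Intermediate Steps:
$j{\left(b \right)} = \frac{8}{3} - \frac{b}{3}$
$K{\left(r,u \right)} = \frac{23}{3}$ ($K{\left(r,u \right)} = 6 + \left(\frac{8}{3} - 1\right) = 6 + \frac{5}{3} = \frac{23}{3}$)
$x = -404$
$f{\left(N,W \right)} = \frac{404}{3} + \frac{N}{3}$ ($f{\left(N,W \right)} = - \frac{-404 - N}{3} = \frac{404}{3} + \frac{N}{3}$)
$d{\left(D \right)} = \sqrt{416 + D}$
$\frac{f{\left(K{\left(-13,11 \right)},R{\left(12 \right)} \right)}}{d{\left(-203 \right)}} = \frac{\frac{404}{3} + \frac{1}{3} \cdot \frac{23}{3}}{\sqrt{416 - 203}} = \frac{\frac{404}{3} + \frac{23}{9}}{\sqrt{213}} = \frac{1235 \frac{\sqrt{213}}{213}}{9} = \frac{1235 \sqrt{213}}{1917}$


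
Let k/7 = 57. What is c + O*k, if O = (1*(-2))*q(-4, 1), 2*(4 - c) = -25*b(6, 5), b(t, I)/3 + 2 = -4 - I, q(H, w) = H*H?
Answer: -26353/2 ≈ -13177.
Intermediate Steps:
q(H, w) = H²
b(t, I) = -18 - 3*I (b(t, I) = -6 + 3*(-4 - I) = -6 + (-12 - 3*I) = -18 - 3*I)
c = -817/2 (c = 4 - (-25)*(-18 - 3*5)/2 = 4 - (-25)*(-18 - 15)/2 = 4 - (-25)*(-33)/2 = 4 - ½*825 = 4 - 825/2 = -817/2 ≈ -408.50)
k = 399 (k = 7*57 = 399)
O = -32 (O = (1*(-2))*(-4)² = -2*16 = -32)
c + O*k = -817/2 - 32*399 = -817/2 - 12768 = -26353/2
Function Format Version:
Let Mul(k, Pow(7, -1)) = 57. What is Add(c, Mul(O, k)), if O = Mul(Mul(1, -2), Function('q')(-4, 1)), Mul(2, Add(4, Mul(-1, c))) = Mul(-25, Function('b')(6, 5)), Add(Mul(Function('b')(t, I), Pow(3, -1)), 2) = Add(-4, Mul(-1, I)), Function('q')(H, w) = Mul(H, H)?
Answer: Rational(-26353, 2) ≈ -13177.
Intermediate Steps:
Function('q')(H, w) = Pow(H, 2)
Function('b')(t, I) = Add(-18, Mul(-3, I)) (Function('b')(t, I) = Add(-6, Mul(3, Add(-4, Mul(-1, I)))) = Add(-6, Add(-12, Mul(-3, I))) = Add(-18, Mul(-3, I)))
c = Rational(-817, 2) (c = Add(4, Mul(Rational(-1, 2), Mul(-25, Add(-18, Mul(-3, 5))))) = Add(4, Mul(Rational(-1, 2), Mul(-25, Add(-18, -15)))) = Add(4, Mul(Rational(-1, 2), Mul(-25, -33))) = Add(4, Mul(Rational(-1, 2), 825)) = Add(4, Rational(-825, 2)) = Rational(-817, 2) ≈ -408.50)
k = 399 (k = Mul(7, 57) = 399)
O = -32 (O = Mul(Mul(1, -2), Pow(-4, 2)) = Mul(-2, 16) = -32)
Add(c, Mul(O, k)) = Add(Rational(-817, 2), Mul(-32, 399)) = Add(Rational(-817, 2), -12768) = Rational(-26353, 2)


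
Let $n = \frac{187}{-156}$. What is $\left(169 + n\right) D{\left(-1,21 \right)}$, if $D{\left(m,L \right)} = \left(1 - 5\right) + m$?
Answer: $- \frac{130885}{156} \approx -839.01$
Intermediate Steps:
$D{\left(m,L \right)} = -4 + m$
$n = - \frac{187}{156}$ ($n = 187 \left(- \frac{1}{156}\right) = - \frac{187}{156} \approx -1.1987$)
$\left(169 + n\right) D{\left(-1,21 \right)} = \left(169 - \frac{187}{156}\right) \left(-4 - 1\right) = \frac{26177}{156} \left(-5\right) = - \frac{130885}{156}$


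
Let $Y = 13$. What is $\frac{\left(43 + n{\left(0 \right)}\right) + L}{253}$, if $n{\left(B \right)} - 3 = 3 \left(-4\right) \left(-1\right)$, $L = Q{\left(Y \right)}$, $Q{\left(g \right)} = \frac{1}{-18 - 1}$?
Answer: $\frac{1101}{4807} \approx 0.22904$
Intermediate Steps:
$Q{\left(g \right)} = - \frac{1}{19}$ ($Q{\left(g \right)} = \frac{1}{-19} = - \frac{1}{19}$)
$L = - \frac{1}{19} \approx -0.052632$
$n{\left(B \right)} = 15$ ($n{\left(B \right)} = 3 + 3 \left(-4\right) \left(-1\right) = 3 - -12 = 3 + 12 = 15$)
$\frac{\left(43 + n{\left(0 \right)}\right) + L}{253} = \frac{\left(43 + 15\right) - \frac{1}{19}}{253} = \frac{58 - \frac{1}{19}}{253} = \frac{1}{253} \cdot \frac{1101}{19} = \frac{1101}{4807}$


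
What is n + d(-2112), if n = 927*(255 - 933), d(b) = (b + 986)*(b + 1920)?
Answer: -412314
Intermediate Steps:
d(b) = (986 + b)*(1920 + b)
n = -628506 (n = 927*(-678) = -628506)
n + d(-2112) = -628506 + (1893120 + (-2112)² + 2906*(-2112)) = -628506 + (1893120 + 4460544 - 6137472) = -628506 + 216192 = -412314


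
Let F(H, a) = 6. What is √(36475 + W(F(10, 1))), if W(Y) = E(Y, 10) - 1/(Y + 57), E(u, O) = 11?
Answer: √16090319/21 ≈ 191.01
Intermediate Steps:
W(Y) = 11 - 1/(57 + Y) (W(Y) = 11 - 1/(Y + 57) = 11 - 1/(57 + Y))
√(36475 + W(F(10, 1))) = √(36475 + (626 + 11*6)/(57 + 6)) = √(36475 + (626 + 66)/63) = √(36475 + (1/63)*692) = √(36475 + 692/63) = √(2298617/63) = √16090319/21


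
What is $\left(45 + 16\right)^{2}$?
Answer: $3721$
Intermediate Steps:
$\left(45 + 16\right)^{2} = 61^{2} = 3721$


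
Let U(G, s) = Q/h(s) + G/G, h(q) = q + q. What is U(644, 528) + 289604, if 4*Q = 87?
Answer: 407763869/1408 ≈ 2.8961e+5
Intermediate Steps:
Q = 87/4 (Q = (1/4)*87 = 87/4 ≈ 21.750)
h(q) = 2*q
U(G, s) = 1 + 87/(8*s) (U(G, s) = 87/(4*((2*s))) + G/G = 87*(1/(2*s))/4 + 1 = 87/(8*s) + 1 = 1 + 87/(8*s))
U(644, 528) + 289604 = (87/8 + 528)/528 + 289604 = (1/528)*(4311/8) + 289604 = 1437/1408 + 289604 = 407763869/1408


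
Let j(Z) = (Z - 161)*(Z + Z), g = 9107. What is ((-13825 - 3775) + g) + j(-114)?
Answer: 54207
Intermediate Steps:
j(Z) = 2*Z*(-161 + Z) (j(Z) = (-161 + Z)*(2*Z) = 2*Z*(-161 + Z))
((-13825 - 3775) + g) + j(-114) = ((-13825 - 3775) + 9107) + 2*(-114)*(-161 - 114) = (-17600 + 9107) + 2*(-114)*(-275) = -8493 + 62700 = 54207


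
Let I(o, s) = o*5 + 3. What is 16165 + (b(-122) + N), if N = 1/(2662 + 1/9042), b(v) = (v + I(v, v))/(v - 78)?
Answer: 15567045652249/962792200 ≈ 16169.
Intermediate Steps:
I(o, s) = 3 + 5*o (I(o, s) = 5*o + 3 = 3 + 5*o)
b(v) = (3 + 6*v)/(-78 + v) (b(v) = (v + (3 + 5*v))/(v - 78) = (3 + 6*v)/(-78 + v))
N = 9042/24069805 (N = 1/(2662 + 1/9042) = 1/(24069805/9042) = 9042/24069805 ≈ 0.00037566)
16165 + (b(-122) + N) = 16165 + (3*(1 + 2*(-122))/(-78 - 122) + 9042/24069805) = 16165 + (3*(1 - 244)/(-200) + 9042/24069805) = 16165 + (3*(-1/200)*(-243) + 9042/24069805) = 16165 + (729/200 + 9042/24069805) = 16165 + 3509739249/962792200 = 15567045652249/962792200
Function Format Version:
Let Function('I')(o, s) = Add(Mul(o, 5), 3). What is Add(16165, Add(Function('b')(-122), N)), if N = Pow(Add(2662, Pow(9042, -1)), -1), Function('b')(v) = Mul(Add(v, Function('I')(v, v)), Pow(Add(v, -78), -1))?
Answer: Rational(15567045652249, 962792200) ≈ 16169.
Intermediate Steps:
Function('I')(o, s) = Add(3, Mul(5, o)) (Function('I')(o, s) = Add(Mul(5, o), 3) = Add(3, Mul(5, o)))
Function('b')(v) = Mul(Pow(Add(-78, v), -1), Add(3, Mul(6, v))) (Function('b')(v) = Mul(Add(v, Add(3, Mul(5, v))), Pow(Add(v, -78), -1)) = Mul(Add(3, Mul(6, v)), Pow(Add(-78, v), -1)) = Mul(Pow(Add(-78, v), -1), Add(3, Mul(6, v))))
N = Rational(9042, 24069805) (N = Pow(Add(2662, Rational(1, 9042)), -1) = Pow(Rational(24069805, 9042), -1) = Rational(9042, 24069805) ≈ 0.00037566)
Add(16165, Add(Function('b')(-122), N)) = Add(16165, Add(Mul(3, Pow(Add(-78, -122), -1), Add(1, Mul(2, -122))), Rational(9042, 24069805))) = Add(16165, Add(Mul(3, Pow(-200, -1), Add(1, -244)), Rational(9042, 24069805))) = Add(16165, Add(Mul(3, Rational(-1, 200), -243), Rational(9042, 24069805))) = Add(16165, Add(Rational(729, 200), Rational(9042, 24069805))) = Add(16165, Rational(3509739249, 962792200)) = Rational(15567045652249, 962792200)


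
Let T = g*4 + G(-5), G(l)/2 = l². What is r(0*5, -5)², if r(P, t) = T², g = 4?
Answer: 18974736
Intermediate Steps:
G(l) = 2*l²
T = 66 (T = 4*4 + 2*(-5)² = 16 + 2*25 = 16 + 50 = 66)
r(P, t) = 4356 (r(P, t) = 66² = 4356)
r(0*5, -5)² = 4356² = 18974736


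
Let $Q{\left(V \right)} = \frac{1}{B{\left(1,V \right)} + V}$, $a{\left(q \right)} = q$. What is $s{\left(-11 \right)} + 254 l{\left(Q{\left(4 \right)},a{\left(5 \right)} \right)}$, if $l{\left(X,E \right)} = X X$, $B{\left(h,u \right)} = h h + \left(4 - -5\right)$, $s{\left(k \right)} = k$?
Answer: $- \frac{951}{98} \approx -9.7041$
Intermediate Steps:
$B{\left(h,u \right)} = 9 + h^{2}$ ($B{\left(h,u \right)} = h^{2} + \left(4 + 5\right) = h^{2} + 9 = 9 + h^{2}$)
$Q{\left(V \right)} = \frac{1}{10 + V}$ ($Q{\left(V \right)} = \frac{1}{\left(9 + 1^{2}\right) + V} = \frac{1}{\left(9 + 1\right) + V} = \frac{1}{10 + V}$)
$l{\left(X,E \right)} = X^{2}$
$s{\left(-11 \right)} + 254 l{\left(Q{\left(4 \right)},a{\left(5 \right)} \right)} = -11 + 254 \left(\frac{1}{10 + 4}\right)^{2} = -11 + 254 \left(\frac{1}{14}\right)^{2} = -11 + \frac{254}{196} = -11 + 254 \cdot \frac{1}{196} = -11 + \frac{127}{98} = - \frac{951}{98}$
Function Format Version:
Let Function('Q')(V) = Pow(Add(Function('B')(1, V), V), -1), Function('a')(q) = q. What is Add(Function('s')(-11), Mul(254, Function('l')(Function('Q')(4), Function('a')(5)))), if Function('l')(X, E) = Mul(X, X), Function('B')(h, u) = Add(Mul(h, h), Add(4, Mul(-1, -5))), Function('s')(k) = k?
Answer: Rational(-951, 98) ≈ -9.7041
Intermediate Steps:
Function('B')(h, u) = Add(9, Pow(h, 2)) (Function('B')(h, u) = Add(Pow(h, 2), Add(4, 5)) = Add(Pow(h, 2), 9) = Add(9, Pow(h, 2)))
Function('Q')(V) = Pow(Add(10, V), -1) (Function('Q')(V) = Pow(Add(Add(9, Pow(1, 2)), V), -1) = Pow(Add(Add(9, 1), V), -1) = Pow(Add(10, V), -1))
Function('l')(X, E) = Pow(X, 2)
Add(Function('s')(-11), Mul(254, Function('l')(Function('Q')(4), Function('a')(5)))) = Add(-11, Mul(254, Pow(Pow(Add(10, 4), -1), 2))) = Add(-11, Mul(254, Pow(Pow(14, -1), 2))) = Add(-11, Mul(254, Pow(Rational(1, 14), 2))) = Add(-11, Mul(254, Rational(1, 196))) = Add(-11, Rational(127, 98)) = Rational(-951, 98)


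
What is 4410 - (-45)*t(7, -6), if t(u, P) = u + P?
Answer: 4455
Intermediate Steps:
t(u, P) = P + u
4410 - (-45)*t(7, -6) = 4410 - (-45)*(-6 + 7) = 4410 - (-45) = 4410 - 1*(-45) = 4410 + 45 = 4455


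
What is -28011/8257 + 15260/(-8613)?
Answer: -367260563/71117541 ≈ -5.1641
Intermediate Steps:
-28011/8257 + 15260/(-8613) = -28011*1/8257 + 15260*(-1/8613) = -28011/8257 - 15260/8613 = -367260563/71117541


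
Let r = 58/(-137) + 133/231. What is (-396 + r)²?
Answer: 3202764799129/20439441 ≈ 1.5670e+5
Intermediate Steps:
r = 689/4521 (r = 58*(-1/137) + 133*(1/231) = -58/137 + 19/33 = 689/4521 ≈ 0.15240)
(-396 + r)² = (-396 + 689/4521)² = (-1789627/4521)² = 3202764799129/20439441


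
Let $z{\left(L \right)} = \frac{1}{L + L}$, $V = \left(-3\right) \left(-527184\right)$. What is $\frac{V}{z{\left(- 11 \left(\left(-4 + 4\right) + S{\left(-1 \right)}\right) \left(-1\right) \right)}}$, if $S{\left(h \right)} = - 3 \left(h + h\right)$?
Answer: $208764864$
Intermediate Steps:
$S{\left(h \right)} = - 6 h$ ($S{\left(h \right)} = - 3 \cdot 2 h = - 6 h$)
$V = 1581552$
$z{\left(L \right)} = \frac{1}{2 L}$
$\frac{V}{z{\left(- 11 \left(\left(-4 + 4\right) + S{\left(-1 \right)}\right) \left(-1\right) \right)}} = \frac{1581552}{\frac{1}{2} \frac{1}{- 11 \left(\left(-4 + 4\right) - -6\right) \left(-1\right)}} = \frac{1581552}{\frac{1}{2} \frac{1}{- 11 \left(0 + 6\right) \left(-1\right)}} = \frac{1581552}{\frac{1}{2} \frac{1}{\left(-11\right) 6 \left(-1\right)}} = \frac{1581552}{\frac{1}{2} \frac{1}{\left(-66\right) \left(-1\right)}} = \frac{1581552}{\frac{1}{2} \cdot \frac{1}{66}} = 1581552 \frac{1}{\frac{1}{132}} = 1581552 \cdot 132 = 208764864$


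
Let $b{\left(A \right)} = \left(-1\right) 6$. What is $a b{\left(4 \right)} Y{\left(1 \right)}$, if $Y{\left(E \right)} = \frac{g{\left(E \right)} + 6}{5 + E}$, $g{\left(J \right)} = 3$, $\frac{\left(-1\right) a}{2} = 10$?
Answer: $180$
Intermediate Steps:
$a = -20$ ($a = \left(-2\right) 10 = -20$)
$b{\left(A \right)} = -6$
$Y{\left(E \right)} = \frac{9}{5 + E}$ ($Y{\left(E \right)} = \frac{3 + 6}{5 + E} = \frac{9}{5 + E}$)
$a b{\left(4 \right)} Y{\left(1 \right)} = \left(-20\right) \left(-6\right) \frac{9}{5 + 1} = 120 \cdot \frac{9}{6} = 120 \cdot 9 \cdot \frac{1}{6} = 120 \cdot \frac{3}{2} = 180$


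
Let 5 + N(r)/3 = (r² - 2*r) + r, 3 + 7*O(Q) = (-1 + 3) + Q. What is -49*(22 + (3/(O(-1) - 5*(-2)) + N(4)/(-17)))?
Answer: -70217/68 ≈ -1032.6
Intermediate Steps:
O(Q) = -⅐ + Q/7 (O(Q) = -3/7 + ((-1 + 3) + Q)/7 = -3/7 + (2 + Q)/7 = -3/7 + (2/7 + Q/7) = -⅐ + Q/7)
N(r) = -15 - 3*r + 3*r² (N(r) = -15 + 3*((r² - 2*r) + r) = -15 + 3*(r² - r) = -15 + (-3*r + 3*r²) = -15 - 3*r + 3*r²)
-49*(22 + (3/(O(-1) - 5*(-2)) + N(4)/(-17))) = -49*(22 + (3/((-⅐ + (⅐)*(-1)) - 5*(-2)) + (-15 - 3*4 + 3*4²)/(-17))) = -49*(22 + (3/((-⅐ - ⅐) + 10) + (-15 - 12 + 3*16)*(-1/17))) = -49*(22 + (3/(-2/7 + 10) + (-15 - 12 + 48)*(-1/17))) = -49*(22 + (3/(68/7) + 21*(-1/17))) = -49*(22 + (3*(7/68) - 21/17)) = -49*(22 + (21/68 - 21/17)) = -49*(22 - 63/68) = -49*1433/68 = -70217/68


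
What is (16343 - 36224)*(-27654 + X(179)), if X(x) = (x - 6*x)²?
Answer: -15375388851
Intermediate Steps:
X(x) = 25*x² (X(x) = (-5*x)² = 25*x²)
(16343 - 36224)*(-27654 + X(179)) = (16343 - 36224)*(-27654 + 25*179²) = -19881*(-27654 + 25*32041) = -19881*(-27654 + 801025) = -19881*773371 = -15375388851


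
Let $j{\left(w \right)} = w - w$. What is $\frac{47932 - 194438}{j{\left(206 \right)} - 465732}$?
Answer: $\frac{4309}{13698} \approx 0.31457$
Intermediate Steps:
$j{\left(w \right)} = 0$
$\frac{47932 - 194438}{j{\left(206 \right)} - 465732} = \frac{47932 - 194438}{0 - 465732} = - \frac{146506}{-465732} = \left(-146506\right) \left(- \frac{1}{465732}\right) = \frac{4309}{13698}$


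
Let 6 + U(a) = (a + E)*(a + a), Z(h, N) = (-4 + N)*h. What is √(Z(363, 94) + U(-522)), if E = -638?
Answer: 2*√310926 ≈ 1115.2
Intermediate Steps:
Z(h, N) = h*(-4 + N)
U(a) = -6 + 2*a*(-638 + a) (U(a) = -6 + (a - 638)*(a + a) = -6 + (-638 + a)*(2*a) = -6 + 2*a*(-638 + a))
√(Z(363, 94) + U(-522)) = √(363*(-4 + 94) + (-6 - 1276*(-522) + 2*(-522)²)) = √(363*90 + (-6 + 666072 + 2*272484)) = √(32670 + (-6 + 666072 + 544968)) = √(32670 + 1211034) = √1243704 = 2*√310926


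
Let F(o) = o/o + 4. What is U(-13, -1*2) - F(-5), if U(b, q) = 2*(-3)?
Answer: -11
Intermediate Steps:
F(o) = 5 (F(o) = 1 + 4 = 5)
U(b, q) = -6
U(-13, -1*2) - F(-5) = -6 - 1*5 = -6 - 5 = -11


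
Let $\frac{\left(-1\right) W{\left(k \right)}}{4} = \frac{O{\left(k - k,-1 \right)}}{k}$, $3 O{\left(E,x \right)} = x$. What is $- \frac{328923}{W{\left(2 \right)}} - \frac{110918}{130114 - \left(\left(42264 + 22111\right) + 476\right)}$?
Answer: $- \frac{64399727083}{130526} \approx -4.9339 \cdot 10^{5}$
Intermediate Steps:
$O{\left(E,x \right)} = \frac{x}{3}$
$W{\left(k \right)} = \frac{4}{3 k}$ ($W{\left(k \right)} = - 4 \frac{\frac{1}{3} \left(-1\right)}{k} = - 4 \left(- \frac{1}{3 k}\right) = \frac{4}{3 k}$)
$- \frac{328923}{W{\left(2 \right)}} - \frac{110918}{130114 - \left(\left(42264 + 22111\right) + 476\right)} = - \frac{328923}{\frac{4}{3} \cdot \frac{1}{2}} - \frac{110918}{130114 - \left(\left(42264 + 22111\right) + 476\right)} = - \frac{328923}{\frac{4}{3} \cdot \frac{1}{2}} - \frac{110918}{130114 - \left(64375 + 476\right)} = - \frac{328923}{\frac{2}{3}} - \frac{110918}{130114 - 64851} = \left(-328923\right) \frac{3}{2} - \frac{110918}{130114 - 64851} = - \frac{986769}{2} - \frac{110918}{65263} = - \frac{64399727083}{130526}$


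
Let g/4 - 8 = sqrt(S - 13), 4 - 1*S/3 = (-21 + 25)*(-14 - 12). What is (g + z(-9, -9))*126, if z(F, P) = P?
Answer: 2898 + 504*sqrt(311) ≈ 11786.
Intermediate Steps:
S = 324 (S = 12 - 3*(-21 + 25)*(-14 - 12) = 12 - 12*(-26) = 12 - 3*(-104) = 12 + 312 = 324)
g = 32 + 4*sqrt(311) (g = 32 + 4*sqrt(324 - 13) = 32 + 4*sqrt(311) ≈ 102.54)
(g + z(-9, -9))*126 = ((32 + 4*sqrt(311)) - 9)*126 = (23 + 4*sqrt(311))*126 = 2898 + 504*sqrt(311)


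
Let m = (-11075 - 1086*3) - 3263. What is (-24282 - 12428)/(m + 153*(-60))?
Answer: 18355/13388 ≈ 1.3710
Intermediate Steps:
m = -17596 (m = (-11075 - 3258) - 3263 = -14333 - 3263 = -17596)
(-24282 - 12428)/(m + 153*(-60)) = (-24282 - 12428)/(-17596 + 153*(-60)) = -36710/(-17596 - 9180) = -36710/(-26776) = -36710*(-1/26776) = 18355/13388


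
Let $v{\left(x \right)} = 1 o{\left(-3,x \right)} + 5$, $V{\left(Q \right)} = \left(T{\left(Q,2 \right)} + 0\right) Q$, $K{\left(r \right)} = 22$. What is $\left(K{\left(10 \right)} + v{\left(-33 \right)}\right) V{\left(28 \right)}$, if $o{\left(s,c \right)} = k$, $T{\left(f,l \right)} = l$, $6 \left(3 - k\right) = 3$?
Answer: $1652$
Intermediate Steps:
$k = \frac{5}{2}$ ($k = 3 - \frac{1}{2} = \frac{5}{2} \approx 2.5$)
$o{\left(s,c \right)} = \frac{5}{2}$
$V{\left(Q \right)} = 2 Q$ ($V{\left(Q \right)} = \left(2 + 0\right) Q = 2 Q$)
$v{\left(x \right)} = \frac{15}{2}$ ($v{\left(x \right)} = 1 \cdot \frac{5}{2} + 5 = \frac{5}{2} + 5 = \frac{15}{2}$)
$\left(K{\left(10 \right)} + v{\left(-33 \right)}\right) V{\left(28 \right)} = \left(22 + \frac{15}{2}\right) 2 \cdot 28 = \frac{59}{2} \cdot 56 = 1652$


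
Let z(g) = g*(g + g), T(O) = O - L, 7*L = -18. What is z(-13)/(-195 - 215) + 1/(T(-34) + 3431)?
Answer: -4020258/4878385 ≈ -0.82410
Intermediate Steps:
L = -18/7 (L = (1/7)*(-18) = -18/7 ≈ -2.5714)
T(O) = 18/7 + O (T(O) = O - 1*(-18/7) = O + 18/7 = 18/7 + O)
z(g) = 2*g**2 (z(g) = g*(2*g) = 2*g**2)
z(-13)/(-195 - 215) + 1/(T(-34) + 3431) = (2*(-13)**2)/(-195 - 215) + 1/((18/7 - 34) + 3431) = (2*169)/(-410) + 1/(-220/7 + 3431) = -1/410*338 + 1/(23797/7) = -169/205 + 7/23797 = -4020258/4878385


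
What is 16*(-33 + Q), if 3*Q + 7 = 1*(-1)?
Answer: -1712/3 ≈ -570.67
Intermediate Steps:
Q = -8/3 (Q = -7/3 + (1*(-1))/3 = -7/3 + (⅓)*(-1) = -7/3 - ⅓ = -8/3 ≈ -2.6667)
16*(-33 + Q) = 16*(-33 - 8/3) = 16*(-107/3) = -1712/3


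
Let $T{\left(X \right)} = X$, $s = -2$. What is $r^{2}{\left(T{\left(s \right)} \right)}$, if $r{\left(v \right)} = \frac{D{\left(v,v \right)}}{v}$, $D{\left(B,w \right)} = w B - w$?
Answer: $9$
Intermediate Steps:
$D{\left(B,w \right)} = - w + B w$ ($D{\left(B,w \right)} = B w - w = - w + B w$)
$r{\left(v \right)} = -1 + v$ ($r{\left(v \right)} = \frac{v \left(-1 + v\right)}{v} = -1 + v$)
$r^{2}{\left(T{\left(s \right)} \right)} = \left(-1 - 2\right)^{2} = \left(-3\right)^{2} = 9$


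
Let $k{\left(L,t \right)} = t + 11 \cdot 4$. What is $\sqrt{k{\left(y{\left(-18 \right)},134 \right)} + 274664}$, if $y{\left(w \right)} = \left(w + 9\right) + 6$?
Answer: $3 \sqrt{30538} \approx 524.25$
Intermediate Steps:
$y{\left(w \right)} = 15 + w$ ($y{\left(w \right)} = \left(9 + w\right) + 6 = 15 + w$)
$k{\left(L,t \right)} = 44 + t$ ($k{\left(L,t \right)} = t + 44 = 44 + t$)
$\sqrt{k{\left(y{\left(-18 \right)},134 \right)} + 274664} = \sqrt{\left(44 + 134\right) + 274664} = \sqrt{178 + 274664} = \sqrt{274842} = 3 \sqrt{30538}$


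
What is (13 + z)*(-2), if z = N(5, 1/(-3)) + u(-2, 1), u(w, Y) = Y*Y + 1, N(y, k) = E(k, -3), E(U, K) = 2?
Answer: -34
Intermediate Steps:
N(y, k) = 2
u(w, Y) = 1 + Y² (u(w, Y) = Y² + 1 = 1 + Y²)
z = 4 (z = 2 + (1 + 1²) = 2 + (1 + 1) = 2 + 2 = 4)
(13 + z)*(-2) = (13 + 4)*(-2) = 17*(-2) = -34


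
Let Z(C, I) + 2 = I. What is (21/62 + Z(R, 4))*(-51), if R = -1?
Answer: -7395/62 ≈ -119.27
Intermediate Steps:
Z(C, I) = -2 + I
(21/62 + Z(R, 4))*(-51) = (21/62 + (-2 + 4))*(-51) = (21*(1/62) + 2)*(-51) = (21/62 + 2)*(-51) = (145/62)*(-51) = -7395/62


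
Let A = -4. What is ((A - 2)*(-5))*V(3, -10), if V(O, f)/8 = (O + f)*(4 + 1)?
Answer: -8400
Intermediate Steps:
V(O, f) = 40*O + 40*f (V(O, f) = 8*((O + f)*(4 + 1)) = 8*((O + f)*5) = 8*(5*O + 5*f) = 40*O + 40*f)
((A - 2)*(-5))*V(3, -10) = ((-4 - 2)*(-5))*(40*3 + 40*(-10)) = (-6*(-5))*(120 - 400) = 30*(-280) = -8400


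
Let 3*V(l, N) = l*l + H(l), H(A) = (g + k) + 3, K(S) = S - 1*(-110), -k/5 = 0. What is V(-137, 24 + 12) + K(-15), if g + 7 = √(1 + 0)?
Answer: 19051/3 ≈ 6350.3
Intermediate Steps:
k = 0 (k = -5*0 = 0)
g = -6 (g = -7 + √(1 + 0) = -7 + √1 = -7 + 1 = -6)
K(S) = 110 + S (K(S) = S + 110 = 110 + S)
H(A) = -3 (H(A) = (-6 + 0) + 3 = -6 + 3 = -3)
V(l, N) = -1 + l²/3 (V(l, N) = (l*l - 3)/3 = (l² - 3)/3 = (-3 + l²)/3 = -1 + l²/3)
V(-137, 24 + 12) + K(-15) = (-1 + (⅓)*(-137)²) + (110 - 15) = (-1 + (⅓)*18769) + 95 = (-1 + 18769/3) + 95 = 18766/3 + 95 = 19051/3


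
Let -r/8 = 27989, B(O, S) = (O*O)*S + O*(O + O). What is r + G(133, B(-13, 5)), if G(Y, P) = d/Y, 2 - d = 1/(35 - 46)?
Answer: -327583233/1463 ≈ -2.2391e+5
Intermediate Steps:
B(O, S) = 2*O² + S*O² (B(O, S) = O²*S + O*(2*O) = S*O² + 2*O² = 2*O² + S*O²)
d = 23/11 (d = 2 - 1/(35 - 46) = 2 - 1/(-11) = 2 - 1*(-1/11) = 2 + 1/11 = 23/11 ≈ 2.0909)
G(Y, P) = 23/(11*Y)
r = -223912 (r = -8*27989 = -223912)
r + G(133, B(-13, 5)) = -223912 + (23/11)/133 = -223912 + (23/11)*(1/133) = -223912 + 23/1463 = -327583233/1463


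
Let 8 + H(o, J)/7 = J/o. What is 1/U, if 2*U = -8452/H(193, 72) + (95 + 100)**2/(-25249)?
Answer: 18583264/1456973863 ≈ 0.012755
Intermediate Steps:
H(o, J) = -56 + 7*J/o (H(o, J) = -56 + 7*(J/o) = -56 + 7*J/o)
U = 1456973863/18583264 (U = (-8452/(-56 + 7*72/193) + (95 + 100)**2/(-25249))/2 = (-8452/(-56 + 7*72*(1/193)) + 195**2*(-1/25249))/2 = (-8452/(-56 + 504/193) + 38025*(-1/25249))/2 = (-8452/(-10304/193) - 38025/25249)/2 = (-8452*(-193/10304) - 38025/25249)/2 = (407809/2576 - 38025/25249)/2 = (1/2)*(1456973863/9291632) = 1456973863/18583264 ≈ 78.402)
1/U = 1/(1456973863/18583264) = 18583264/1456973863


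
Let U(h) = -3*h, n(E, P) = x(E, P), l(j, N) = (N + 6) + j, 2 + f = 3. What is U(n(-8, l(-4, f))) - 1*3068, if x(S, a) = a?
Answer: -3077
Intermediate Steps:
f = 1 (f = -2 + 3 = 1)
l(j, N) = 6 + N + j (l(j, N) = (6 + N) + j = 6 + N + j)
n(E, P) = P
U(n(-8, l(-4, f))) - 1*3068 = -3*(6 + 1 - 4) - 1*3068 = -3*3 - 3068 = -9 - 3068 = -3077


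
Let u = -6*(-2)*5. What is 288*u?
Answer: 17280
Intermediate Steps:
u = 60 (u = 12*5 = 60)
288*u = 288*60 = 17280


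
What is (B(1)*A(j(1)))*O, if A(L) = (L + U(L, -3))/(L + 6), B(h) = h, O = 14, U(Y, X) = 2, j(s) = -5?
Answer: -42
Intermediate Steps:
A(L) = (2 + L)/(6 + L) (A(L) = (L + 2)/(L + 6) = (2 + L)/(6 + L))
(B(1)*A(j(1)))*O = (1*((2 - 5)/(6 - 5)))*14 = (1*(-3/1))*14 = (1*(1*(-3)))*14 = (1*(-3))*14 = -3*14 = -42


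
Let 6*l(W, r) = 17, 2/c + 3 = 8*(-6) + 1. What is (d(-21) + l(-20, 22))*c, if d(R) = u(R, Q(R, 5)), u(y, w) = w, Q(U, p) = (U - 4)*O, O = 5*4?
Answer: 2983/150 ≈ 19.887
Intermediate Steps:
c = -1/25 (c = 2/(-3 + (8*(-6) + 1)) = 2/(-3 + (-48 + 1)) = 2/(-3 - 47) = 2/(-50) = 2*(-1/50) = -1/25 ≈ -0.040000)
l(W, r) = 17/6 (l(W, r) = (⅙)*17 = 17/6)
O = 20
Q(U, p) = -80 + 20*U (Q(U, p) = (U - 4)*20 = (-4 + U)*20 = -80 + 20*U)
d(R) = -80 + 20*R
(d(-21) + l(-20, 22))*c = ((-80 + 20*(-21)) + 17/6)*(-1/25) = ((-80 - 420) + 17/6)*(-1/25) = (-500 + 17/6)*(-1/25) = -2983/6*(-1/25) = 2983/150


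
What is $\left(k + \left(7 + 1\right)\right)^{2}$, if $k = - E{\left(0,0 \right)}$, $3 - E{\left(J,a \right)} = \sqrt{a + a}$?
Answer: $25$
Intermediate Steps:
$E{\left(J,a \right)} = 3 - \sqrt{2} \sqrt{a}$ ($E{\left(J,a \right)} = 3 - \sqrt{a + a} = 3 - \sqrt{2 a} = 3 - \sqrt{2} \sqrt{a}$)
$k = -3$ ($k = - (3 - \sqrt{2} \sqrt{0}) = - (3 - \sqrt{2} \cdot 0) = - (3 + 0) = \left(-1\right) 3 = -3$)
$\left(k + \left(7 + 1\right)\right)^{2} = \left(-3 + \left(7 + 1\right)\right)^{2} = \left(-3 + 8\right)^{2} = 5^{2} = 25$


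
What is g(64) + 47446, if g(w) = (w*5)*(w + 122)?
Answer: 106966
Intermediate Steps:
g(w) = 5*w*(122 + w) (g(w) = (5*w)*(122 + w) = 5*w*(122 + w))
g(64) + 47446 = 5*64*(122 + 64) + 47446 = 5*64*186 + 47446 = 59520 + 47446 = 106966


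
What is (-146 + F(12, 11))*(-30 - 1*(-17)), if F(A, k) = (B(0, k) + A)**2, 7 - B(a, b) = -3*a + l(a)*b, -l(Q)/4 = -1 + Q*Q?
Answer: -6227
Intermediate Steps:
l(Q) = 4 - 4*Q**2 (l(Q) = -4*(-1 + Q*Q) = -4*(-1 + Q**2) = 4 - 4*Q**2)
B(a, b) = 7 + 3*a - b*(4 - 4*a**2) (B(a, b) = 7 - (-3*a + (4 - 4*a**2)*b) = 7 - (-3*a + b*(4 - 4*a**2)) = 7 + (3*a - b*(4 - 4*a**2)) = 7 + 3*a - b*(4 - 4*a**2))
F(A, k) = (7 + A - 4*k)**2 (F(A, k) = ((7 + 3*0 + 4*k*(-1 + 0**2)) + A)**2 = ((7 + 0 + 4*k*(-1 + 0)) + A)**2 = ((7 + 0 + 4*k*(-1)) + A)**2 = ((7 + 0 - 4*k) + A)**2 = ((7 - 4*k) + A)**2 = (7 + A - 4*k)**2)
(-146 + F(12, 11))*(-30 - 1*(-17)) = (-146 + (7 + 12 - 4*11)**2)*(-30 - 1*(-17)) = (-146 + (7 + 12 - 44)**2)*(-30 + 17) = (-146 + (-25)**2)*(-13) = (-146 + 625)*(-13) = 479*(-13) = -6227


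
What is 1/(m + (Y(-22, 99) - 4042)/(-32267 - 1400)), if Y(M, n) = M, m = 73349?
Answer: 33667/2469444847 ≈ 1.3633e-5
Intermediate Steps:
1/(m + (Y(-22, 99) - 4042)/(-32267 - 1400)) = 1/(73349 + (-22 - 4042)/(-32267 - 1400)) = 1/(73349 - 4064/(-33667)) = 1/(73349 - 4064*(-1/33667)) = 1/(73349 + 4064/33667) = 1/(2469444847/33667) = 33667/2469444847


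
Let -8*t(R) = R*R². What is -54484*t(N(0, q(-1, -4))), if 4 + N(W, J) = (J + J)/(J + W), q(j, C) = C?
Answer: -54484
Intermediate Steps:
N(W, J) = -4 + 2*J/(J + W) (N(W, J) = -4 + (J + J)/(J + W) = -4 + (2*J)/(J + W) = -4 + 2*J/(J + W))
t(R) = -R³/8 (t(R) = -R*R²/8 = -R³/8)
-54484*t(N(0, q(-1, -4))) = -(-13621)*(2*(-1*(-4) - 2*0)/(-4 + 0))³/2 = -(-13621)*(2*(4 + 0)/(-4))³/2 = -(-13621)*(2*(-¼)*4)³/2 = -(-13621)*(-2)³/2 = -(-13621)*(-8)/2 = -54484*1 = -54484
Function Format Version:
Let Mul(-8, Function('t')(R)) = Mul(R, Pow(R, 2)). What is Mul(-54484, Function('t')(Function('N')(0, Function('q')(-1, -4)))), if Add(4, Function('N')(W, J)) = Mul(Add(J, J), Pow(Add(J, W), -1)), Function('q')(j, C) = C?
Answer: -54484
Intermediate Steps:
Function('N')(W, J) = Add(-4, Mul(2, J, Pow(Add(J, W), -1))) (Function('N')(W, J) = Add(-4, Mul(Add(J, J), Pow(Add(J, W), -1))) = Add(-4, Mul(Mul(2, J), Pow(Add(J, W), -1))) = Add(-4, Mul(2, J, Pow(Add(J, W), -1))))
Function('t')(R) = Mul(Rational(-1, 8), Pow(R, 3)) (Function('t')(R) = Mul(Rational(-1, 8), Mul(R, Pow(R, 2))) = Mul(Rational(-1, 8), Pow(R, 3)))
Mul(-54484, Function('t')(Function('N')(0, Function('q')(-1, -4)))) = Mul(-54484, Mul(Rational(-1, 8), Pow(Mul(2, Pow(Add(-4, 0), -1), Add(Mul(-1, -4), Mul(-2, 0))), 3))) = Mul(-54484, Mul(Rational(-1, 8), Pow(Mul(2, Pow(-4, -1), Add(4, 0)), 3))) = Mul(-54484, Mul(Rational(-1, 8), Pow(Mul(2, Rational(-1, 4), 4), 3))) = Mul(-54484, Mul(Rational(-1, 8), Pow(-2, 3))) = Mul(-54484, Mul(Rational(-1, 8), -8)) = Mul(-54484, 1) = -54484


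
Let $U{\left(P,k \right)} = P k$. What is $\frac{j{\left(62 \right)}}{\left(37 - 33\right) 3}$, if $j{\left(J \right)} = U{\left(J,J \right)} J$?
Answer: $\frac{59582}{3} \approx 19861.0$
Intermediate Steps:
$j{\left(J \right)} = J^{3}$ ($j{\left(J \right)} = J J J = J^{2} J = J^{3}$)
$\frac{j{\left(62 \right)}}{\left(37 - 33\right) 3} = \frac{62^{3}}{\left(37 - 33\right) 3} = \frac{238328}{4 \cdot 3} = \frac{238328}{12} = 238328 \cdot \frac{1}{12} = \frac{59582}{3}$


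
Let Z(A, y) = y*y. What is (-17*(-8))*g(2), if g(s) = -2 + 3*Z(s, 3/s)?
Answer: 646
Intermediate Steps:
Z(A, y) = y²
g(s) = -2 + 27/s² (g(s) = -2 + 3*(3/s)² = -2 + 3*(9/s²) = -2 + 27/s²)
(-17*(-8))*g(2) = (-17*(-8))*(-2 + 27/2²) = 136*(-2 + 27*(¼)) = 136*(-2 + 27/4) = 136*(19/4) = 646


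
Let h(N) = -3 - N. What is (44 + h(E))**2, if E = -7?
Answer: 2304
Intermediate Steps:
(44 + h(E))**2 = (44 + (-3 - 1*(-7)))**2 = (44 + (-3 + 7))**2 = (44 + 4)**2 = 48**2 = 2304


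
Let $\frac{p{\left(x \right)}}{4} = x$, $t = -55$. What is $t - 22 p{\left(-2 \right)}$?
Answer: $121$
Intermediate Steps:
$p{\left(x \right)} = 4 x$
$t - 22 p{\left(-2 \right)} = -55 - 22 \cdot 4 \left(-2\right) = -55 - -176 = -55 + 176 = 121$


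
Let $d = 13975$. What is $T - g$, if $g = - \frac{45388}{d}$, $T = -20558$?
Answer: $- \frac{287252662}{13975} \approx -20555.0$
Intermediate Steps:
$g = - \frac{45388}{13975} \approx -3.2478$
$T - g = -20558 - - \frac{45388}{13975} = -20558 + \frac{45388}{13975} = - \frac{287252662}{13975}$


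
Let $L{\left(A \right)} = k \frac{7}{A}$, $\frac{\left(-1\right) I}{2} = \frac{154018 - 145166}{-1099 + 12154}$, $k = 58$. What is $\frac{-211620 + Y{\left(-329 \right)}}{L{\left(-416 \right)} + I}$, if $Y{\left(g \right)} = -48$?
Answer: $\frac{486717865920}{5926597} \approx 82124.0$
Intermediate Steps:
$I = - \frac{17704}{11055}$ ($I = - 2 \frac{154018 - 145166}{-1099 + 12154} = - 2 \cdot \frac{8852}{11055} = - 2 \cdot 8852 \cdot \frac{1}{11055} = \left(-2\right) \frac{8852}{11055} = - \frac{17704}{11055} \approx -1.6014$)
$L{\left(A \right)} = \frac{406}{A}$ ($L{\left(A \right)} = 58 \frac{7}{A} = \frac{406}{A}$)
$\frac{-211620 + Y{\left(-329 \right)}}{L{\left(-416 \right)} + I} = \frac{-211620 - 48}{\frac{406}{-416} - \frac{17704}{11055}} = - \frac{211668}{406 \left(- \frac{1}{416}\right) - \frac{17704}{11055}} = - \frac{211668}{- \frac{203}{208} - \frac{17704}{11055}} = - \frac{211668}{- \frac{5926597}{2299440}} = \left(-211668\right) \left(- \frac{2299440}{5926597}\right) = \frac{486717865920}{5926597}$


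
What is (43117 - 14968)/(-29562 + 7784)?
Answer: -28149/21778 ≈ -1.2925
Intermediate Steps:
(43117 - 14968)/(-29562 + 7784) = 28149/(-21778) = 28149*(-1/21778) = -28149/21778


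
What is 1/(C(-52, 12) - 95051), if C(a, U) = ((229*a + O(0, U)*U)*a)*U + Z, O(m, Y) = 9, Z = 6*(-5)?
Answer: 1/7268119 ≈ 1.3759e-7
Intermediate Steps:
Z = -30
C(a, U) = -30 + U*a*(9*U + 229*a) (C(a, U) = ((229*a + 9*U)*a)*U - 30 = ((9*U + 229*a)*a)*U - 30 = (a*(9*U + 229*a))*U - 30 = U*a*(9*U + 229*a) - 30 = -30 + U*a*(9*U + 229*a))
1/(C(-52, 12) - 95051) = 1/((-30 + 9*(-52)*12² + 229*12*(-52)²) - 95051) = 1/((-30 + 9*(-52)*144 + 229*12*2704) - 95051) = 1/((-30 - 67392 + 7430592) - 95051) = 1/(7363170 - 95051) = 1/7268119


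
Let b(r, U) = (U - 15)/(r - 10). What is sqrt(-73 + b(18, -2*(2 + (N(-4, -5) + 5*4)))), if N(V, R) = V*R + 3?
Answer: I*sqrt(1378)/4 ≈ 9.2803*I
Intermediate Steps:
N(V, R) = 3 + R*V (N(V, R) = R*V + 3 = 3 + R*V)
b(r, U) = (-15 + U)/(-10 + r)
sqrt(-73 + b(18, -2*(2 + (N(-4, -5) + 5*4)))) = sqrt(-73 + (-15 - 2*(2 + ((3 - 5*(-4)) + 5*4)))/(-10 + 18)) = sqrt(-73 + (-15 - 2*(2 + ((3 + 20) + 20)))/8) = sqrt(-73 + (-15 - 2*(2 + (23 + 20)))/8) = sqrt(-73 + (-15 - 2*(2 + 43))/8) = sqrt(-73 + (-15 - 2*45)/8) = sqrt(-73 + (-15 - 90)/8) = sqrt(-73 + (1/8)*(-105)) = sqrt(-73 - 105/8) = sqrt(-689/8) = I*sqrt(1378)/4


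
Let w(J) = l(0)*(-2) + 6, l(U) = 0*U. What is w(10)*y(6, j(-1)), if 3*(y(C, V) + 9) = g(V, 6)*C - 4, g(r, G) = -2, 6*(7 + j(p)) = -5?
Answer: -86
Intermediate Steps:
l(U) = 0
j(p) = -47/6 (j(p) = -7 + (⅙)*(-5) = -7 - ⅚ = -47/6)
y(C, V) = -31/3 - 2*C/3 (y(C, V) = -9 + (-2*C - 4)/3 = -9 + (-4 - 2*C)/3 = -9 + (-4/3 - 2*C/3) = -31/3 - 2*C/3)
w(J) = 6 (w(J) = 0*(-2) + 6 = 0 + 6 = 6)
w(10)*y(6, j(-1)) = 6*(-31/3 - ⅔*6) = 6*(-31/3 - 4) = 6*(-43/3) = -86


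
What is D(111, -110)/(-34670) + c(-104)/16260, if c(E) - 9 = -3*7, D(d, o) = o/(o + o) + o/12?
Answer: -6878/14093355 ≈ -0.00048803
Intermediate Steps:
D(d, o) = 1/2 + o/12 (D(d, o) = o/((2*o)) + o*(1/12) = o*(1/(2*o)) + o/12 = 1/2 + o/12)
c(E) = -12 (c(E) = 9 - 3*7 = 9 - 21 = -12)
D(111, -110)/(-34670) + c(-104)/16260 = (1/2 + (1/12)*(-110))/(-34670) - 12/16260 = (1/2 - 55/6)*(-1/34670) - 12*1/16260 = -26/3*(-1/34670) - 1/1355 = 13/52005 - 1/1355 = -6878/14093355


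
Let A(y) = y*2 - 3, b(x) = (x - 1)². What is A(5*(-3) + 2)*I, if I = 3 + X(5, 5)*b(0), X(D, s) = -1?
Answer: -58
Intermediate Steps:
b(x) = (-1 + x)²
A(y) = -3 + 2*y (A(y) = 2*y - 3 = -3 + 2*y)
I = 2 (I = 3 - (-1 + 0)² = 3 - 1*(-1)² = 3 - 1*1 = 3 - 1 = 2)
A(5*(-3) + 2)*I = (-3 + 2*(5*(-3) + 2))*2 = (-3 + 2*(-15 + 2))*2 = (-3 + 2*(-13))*2 = (-3 - 26)*2 = -29*2 = -58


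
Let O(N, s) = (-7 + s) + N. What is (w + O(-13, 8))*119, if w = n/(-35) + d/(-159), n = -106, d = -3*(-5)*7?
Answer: -303739/265 ≈ -1146.2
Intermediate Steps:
d = 105 (d = 15*7 = 105)
O(N, s) = -7 + N + s
w = 4393/1855 (w = -106/(-35) + 105/(-159) = -106*(-1/35) + 105*(-1/159) = 106/35 - 35/53 = 4393/1855 ≈ 2.3682)
(w + O(-13, 8))*119 = (4393/1855 + (-7 - 13 + 8))*119 = (4393/1855 - 12)*119 = -17867/1855*119 = -303739/265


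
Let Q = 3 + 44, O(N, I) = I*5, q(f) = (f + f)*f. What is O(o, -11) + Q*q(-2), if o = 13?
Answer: 321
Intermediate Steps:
q(f) = 2*f**2 (q(f) = (2*f)*f = 2*f**2)
O(N, I) = 5*I
Q = 47
O(o, -11) + Q*q(-2) = 5*(-11) + 47*(2*(-2)**2) = -55 + 47*(2*4) = -55 + 47*8 = -55 + 376 = 321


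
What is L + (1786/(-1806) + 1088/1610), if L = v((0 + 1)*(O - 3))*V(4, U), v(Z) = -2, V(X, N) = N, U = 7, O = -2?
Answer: -1486349/103845 ≈ -14.313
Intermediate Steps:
L = -14 (L = -2*7 = -14)
L + (1786/(-1806) + 1088/1610) = -14 + (1786/(-1806) + 1088/1610) = -14 + (1786*(-1/1806) + 1088*(1/1610)) = -14 + (-893/903 + 544/805) = -14 - 32519/103845 = -1486349/103845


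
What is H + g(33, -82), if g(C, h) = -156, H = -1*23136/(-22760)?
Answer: -440928/2845 ≈ -154.98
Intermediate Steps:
H = 2892/2845 (H = -23136*(-1/22760) = 2892/2845 ≈ 1.0165)
H + g(33, -82) = 2892/2845 - 156 = -440928/2845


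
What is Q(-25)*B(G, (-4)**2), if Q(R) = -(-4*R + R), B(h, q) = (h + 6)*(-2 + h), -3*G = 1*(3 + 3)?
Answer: 1200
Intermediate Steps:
G = -2 (G = -(3 + 3)/3 = -6/3 = -1/3*6 = -2)
B(h, q) = (-2 + h)*(6 + h) (B(h, q) = (6 + h)*(-2 + h) = (-2 + h)*(6 + h))
Q(R) = 3*R (Q(R) = -(-3)*R = 3*R)
Q(-25)*B(G, (-4)**2) = (3*(-25))*(-12 + (-2)**2 + 4*(-2)) = -75*(-12 + 4 - 8) = -75*(-16) = 1200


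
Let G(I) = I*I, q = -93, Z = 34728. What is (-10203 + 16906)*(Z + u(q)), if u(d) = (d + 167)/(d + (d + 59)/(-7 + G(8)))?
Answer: 1241862544386/5335 ≈ 2.3278e+8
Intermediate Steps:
G(I) = I²
u(d) = (167 + d)/(59/57 + 58*d/57) (u(d) = (d + 167)/(d + (d + 59)/(-7 + 8²)) = (167 + d)/(d + (59 + d)/(-7 + 64)) = (167 + d)/(d + (59 + d)/57) = (167 + d)/(d + (59 + d)*(1/57)) = (167 + d)/(d + (59/57 + d/57)) = (167 + d)/(59/57 + 58*d/57))
(-10203 + 16906)*(Z + u(q)) = (-10203 + 16906)*(34728 + 57*(167 - 93)/(59 + 58*(-93))) = 6703*(34728 + 57*74/(59 - 5394)) = 6703*(34728 + 57*74/(-5335)) = 6703*(34728 + 57*(-1/5335)*74) = 6703*(34728 - 4218/5335) = 6703*(185269662/5335) = 1241862544386/5335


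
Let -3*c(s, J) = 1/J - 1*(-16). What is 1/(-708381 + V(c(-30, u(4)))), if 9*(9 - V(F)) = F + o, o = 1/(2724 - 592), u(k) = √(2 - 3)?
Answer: -2347269480961236/1662738585915300052025 + 122726448*I/1662738585915300052025 ≈ -1.4117e-6 + 7.381e-14*I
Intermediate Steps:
u(k) = I (u(k) = √(-1) = I)
o = 1/2132 ≈ 0.00046904
c(s, J) = -16/3 - 1/(3*J) (c(s, J) = -(1/J - 1*(-16))/3 = -(1/J + 16)/3 = -(16 + 1/J)/3 = -16/3 - 1/(3*J))
V(F) = 172691/19188 - F/9 (V(F) = 9 - (F + 1/2132)/9 = 9 - (1/2132 + F)/9 = 9 + (-1/19188 - F/9) = 172691/19188 - F/9)
1/(-708381 + V(c(-30, u(4)))) = 1/(-708381 + (172691/19188 - (-1 - 16*I)/(27*I))) = 1/(-708381 + (172691/19188 - (-I)*(-1 - 16*I)/27)) = 1/(-708381 + (172691/19188 - (-1)*I*(-1 - 16*I)/27)) = 1/(-708381 + (172691/19188 + I*(-1 - 16*I)/27)) = 1/(-13592241937/19188 + I*(-1 - 16*I)/27)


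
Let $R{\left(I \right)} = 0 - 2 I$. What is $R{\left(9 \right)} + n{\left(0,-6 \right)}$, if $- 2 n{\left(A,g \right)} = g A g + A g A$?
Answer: $-18$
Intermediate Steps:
$n{\left(A,g \right)} = - \frac{A g^{2}}{2} - \frac{g A^{2}}{2}$ ($n{\left(A,g \right)} = - \frac{g A g + A g A}{2} = - \frac{A g g + g A^{2}}{2} = - \frac{A g^{2} + g A^{2}}{2} = - \frac{A g^{2}}{2} - \frac{g A^{2}}{2}$)
$R{\left(I \right)} = - 2 I$
$R{\left(9 \right)} + n{\left(0,-6 \right)} = \left(-2\right) 9 - 0 \left(-6\right) \left(0 - 6\right) = -18 - 0 \left(-6\right) \left(-6\right) = -18 + 0 = -18$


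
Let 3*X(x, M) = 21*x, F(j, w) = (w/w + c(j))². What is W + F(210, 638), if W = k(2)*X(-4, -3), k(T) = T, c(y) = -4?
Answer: -47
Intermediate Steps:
F(j, w) = 9 (F(j, w) = (w/w - 4)² = (1 - 4)² = (-3)² = 9)
X(x, M) = 7*x (X(x, M) = (21*x)/3 = 7*x)
W = -56 (W = 2*(7*(-4)) = 2*(-28) = -56)
W + F(210, 638) = -56 + 9 = -47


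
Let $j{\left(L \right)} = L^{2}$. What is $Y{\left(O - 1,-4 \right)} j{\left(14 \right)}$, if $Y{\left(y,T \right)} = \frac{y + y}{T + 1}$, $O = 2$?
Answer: $- \frac{392}{3} \approx -130.67$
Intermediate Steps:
$Y{\left(y,T \right)} = \frac{2 y}{1 + T}$
$Y{\left(O - 1,-4 \right)} j{\left(14 \right)} = \frac{2 \left(2 - 1\right)}{1 - 4} \cdot 14^{2} = \frac{2 \left(2 - 1\right)}{-3} \cdot 196 = 2 \cdot 1 \left(- \frac{1}{3}\right) 196 = \left(- \frac{2}{3}\right) 196 = - \frac{392}{3}$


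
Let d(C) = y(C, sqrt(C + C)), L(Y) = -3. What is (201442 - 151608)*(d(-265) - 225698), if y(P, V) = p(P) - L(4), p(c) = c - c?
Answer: -11247284630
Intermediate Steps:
p(c) = 0
y(P, V) = 3 (y(P, V) = 0 - 1*(-3) = 0 + 3 = 3)
d(C) = 3
(201442 - 151608)*(d(-265) - 225698) = (201442 - 151608)*(3 - 225698) = 49834*(-225695) = -11247284630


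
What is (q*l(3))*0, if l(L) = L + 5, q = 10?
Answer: 0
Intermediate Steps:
l(L) = 5 + L
(q*l(3))*0 = (10*(5 + 3))*0 = (10*8)*0 = 80*0 = 0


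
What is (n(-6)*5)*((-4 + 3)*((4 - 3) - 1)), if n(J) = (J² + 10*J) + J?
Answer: 0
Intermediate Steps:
n(J) = J² + 11*J
(n(-6)*5)*((-4 + 3)*((4 - 3) - 1)) = (-6*(11 - 6)*5)*((-4 + 3)*((4 - 3) - 1)) = (-6*5*5)*(-(1 - 1)) = (-30*5)*(-1*0) = -150*0 = 0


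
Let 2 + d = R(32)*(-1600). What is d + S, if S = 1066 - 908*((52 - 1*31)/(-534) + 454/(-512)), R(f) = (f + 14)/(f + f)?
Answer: 4299617/5696 ≈ 754.85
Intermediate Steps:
R(f) = (14 + f)/(2*f) (R(f) = (14 + f)/((2*f)) = (14 + f)*(1/(2*f)) = (14 + f)/(2*f))
S = 10861409/5696 (S = 1066 - 908*((52 - 31)*(-1/534) + 454*(-1/512)) = 1066 - 908*(21*(-1/534) - 227/256) = 1066 - 908*(-7/178 - 227/256) = 1066 - 908*(-21099/22784) = 1066 + 4789473/5696 = 10861409/5696 ≈ 1906.8)
d = -1152 (d = -2 + ((½)*(14 + 32)/32)*(-1600) = -2 + ((½)*(1/32)*46)*(-1600) = -2 + (23/32)*(-1600) = -2 - 1150 = -1152)
d + S = -1152 + 10861409/5696 = 4299617/5696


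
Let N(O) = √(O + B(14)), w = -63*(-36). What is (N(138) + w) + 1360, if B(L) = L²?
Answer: 3628 + √334 ≈ 3646.3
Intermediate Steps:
w = 2268
N(O) = √(196 + O) (N(O) = √(O + 14²) = √(O + 196) = √(196 + O))
(N(138) + w) + 1360 = (√(196 + 138) + 2268) + 1360 = (√334 + 2268) + 1360 = (2268 + √334) + 1360 = 3628 + √334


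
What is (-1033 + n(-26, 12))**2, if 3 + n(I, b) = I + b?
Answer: 1102500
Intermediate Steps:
n(I, b) = -3 + I + b (n(I, b) = -3 + (I + b) = -3 + I + b)
(-1033 + n(-26, 12))**2 = (-1033 + (-3 - 26 + 12))**2 = (-1033 - 17)**2 = (-1050)**2 = 1102500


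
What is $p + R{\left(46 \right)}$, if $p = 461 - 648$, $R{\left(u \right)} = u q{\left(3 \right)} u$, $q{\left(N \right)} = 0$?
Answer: $-187$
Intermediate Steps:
$R{\left(u \right)} = 0$ ($R{\left(u \right)} = u 0 u = 0 u = 0$)
$p = -187$
$p + R{\left(46 \right)} = -187 + 0 = -187$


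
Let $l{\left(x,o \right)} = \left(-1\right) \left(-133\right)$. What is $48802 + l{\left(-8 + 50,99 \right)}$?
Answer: $48935$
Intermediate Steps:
$l{\left(x,o \right)} = 133$
$48802 + l{\left(-8 + 50,99 \right)} = 48802 + 133 = 48935$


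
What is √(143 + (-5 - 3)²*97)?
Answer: √6351 ≈ 79.693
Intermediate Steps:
√(143 + (-5 - 3)²*97) = √(143 + (-8)²*97) = √(143 + 64*97) = √(143 + 6208) = √6351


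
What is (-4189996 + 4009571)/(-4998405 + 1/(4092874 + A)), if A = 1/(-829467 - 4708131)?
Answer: 4089276851419756675/113287304201301204057 ≈ 0.036097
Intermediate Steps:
A = -1/5537598 (A = 1/(-5537598) = -1/5537598 ≈ -1.8058e-7)
(-4189996 + 4009571)/(-4998405 + 1/(4092874 + A)) = (-4189996 + 4009571)/(-4998405 + 1/(4092874 - 1/5537598)) = -180425/(-4998405 + 1/(22664690876651/5537598)) = -180425/(-4998405 + 5537598/22664690876651) = -180425/(-113287304201301204057/22664690876651) = -180425*(-22664690876651/113287304201301204057) = 4089276851419756675/113287304201301204057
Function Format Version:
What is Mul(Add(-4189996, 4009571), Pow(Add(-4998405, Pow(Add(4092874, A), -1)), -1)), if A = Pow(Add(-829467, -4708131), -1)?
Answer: Rational(4089276851419756675, 113287304201301204057) ≈ 0.036097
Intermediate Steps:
A = Rational(-1, 5537598) (A = Pow(-5537598, -1) = Rational(-1, 5537598) ≈ -1.8058e-7)
Mul(Add(-4189996, 4009571), Pow(Add(-4998405, Pow(Add(4092874, A), -1)), -1)) = Mul(Add(-4189996, 4009571), Pow(Add(-4998405, Pow(Add(4092874, Rational(-1, 5537598)), -1)), -1)) = Mul(-180425, Pow(Add(-4998405, Pow(Rational(22664690876651, 5537598), -1)), -1)) = Mul(-180425, Pow(Add(-4998405, Rational(5537598, 22664690876651)), -1)) = Mul(-180425, Pow(Rational(-113287304201301204057, 22664690876651), -1)) = Mul(-180425, Rational(-22664690876651, 113287304201301204057)) = Rational(4089276851419756675, 113287304201301204057)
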